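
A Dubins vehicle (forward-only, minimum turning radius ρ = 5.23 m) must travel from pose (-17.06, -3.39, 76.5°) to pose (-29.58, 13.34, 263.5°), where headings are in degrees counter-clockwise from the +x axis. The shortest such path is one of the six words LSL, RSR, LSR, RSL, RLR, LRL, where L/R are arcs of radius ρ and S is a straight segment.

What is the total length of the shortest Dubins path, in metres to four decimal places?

Let ψ = atan2(Δy, Δx) = atan2(16.73, -12.52) = 126.8096° be the start→goal bearing.
Normalize: d = |goal − start| / ρ = 20.896012/5.23 = 3.995413, α = (θ_start − ψ) mod 360° = 309.6904° = 5.405118 rad, β = (θ_goal − ψ) mod 360° = 136.6904° = 2.385698 rad.
Common terms: sin α = -0.769506, cos α = 0.638639, sin β = 0.685940, cos β = -0.727658, cos(α−β) = -0.992546, d² = 15.963327. Work in radians in the unit-radius frame; every candidate has L = ρ·(t + p + q).
LSL: p² = 2 + d² − 2cos(α−β) + 2d(sin α − sin β) = 8.318201; p = √p² = 2.884129; φ = atan2(cos β − cos α, d + sin α − sin β) = -0.493521 rad; t = (φ − α) mod 2π = 0.384547 rad, q = (β − φ) mod 2π = 2.879219 rad → L = 5.23·(0.384547 + 2.884129 + 2.879219) = 5.23·6.147895 = 32.153490 m
RSR: p² = 2 + d² − 2cos(α−β) + 2d(sin β − sin α) = 31.578638; p = √p² = 5.619487; φ = atan2(cos α − cos β, d − sin α + sin β) = 0.245597 rad; t = (α − φ) mod 2π = 5.159520 rad, q = (φ − β) mod 2π = 4.143084 rad → L = 5.23·(5.159520 + 5.619487 + 4.143084) = 5.23·14.922092 = 78.042543 m
LSR: p² = d² − 2 + 2cos(α−β) + 2d(sin α + sin β) = 11.310471; p = √p² = 3.363104; φ = atan2(−cos α − cos β, d + sin α + sin β) − atan2(−2, p) = 0.559257 rad; t = (φ − α) mod 2π = 1.437325 rad, q = (φ − β) mod 2π = 4.456745 rad → L = 5.23·(1.437325 + 3.363104 + 4.456745) = 5.23·9.257174 = 48.415020 m
RSL: p² = d² − 2 + 2cos(α−β) − 2d(sin α + sin β) = 12.645999; p = √p² = 3.556121; φ = atan2(cos α + cos β, d − sin α − sin β) − atan2(2, p) = -0.534142 rad; t = (α − φ) mod 2π = 5.939259 rad, q = (β − φ) mod 2π = 2.919840 rad → L = 5.23·(5.939259 + 3.556121 + 2.919840) = 5.23·12.415221 = 64.931604 m
RLR: c = (6 − d² + 2cos(α−β) + 2d(sin α − sin β))/8 = -2.947330, |c| > 1 → infeasible
LRL: c = (6 − d² + 2cos(α−β) − 2d(sin α − sin β))/8 = -0.039775; p = 2π − arccos c = 4.672603 rad; φ = atan2(cos β − cos α, d + sin α − sin β) = -0.493521 rad; t = (φ − α + p/2) mod 2π = 2.720848 rad, q = (β − α − t + p) mod 2π = 5.215521 rad → L = 5.23·(2.720848 + 4.672603 + 5.215521) = 5.23·12.608972 = 65.944926 m
Shortest: LSL with L = 32.153490 m ≈ 32.1535 m

32.1535 m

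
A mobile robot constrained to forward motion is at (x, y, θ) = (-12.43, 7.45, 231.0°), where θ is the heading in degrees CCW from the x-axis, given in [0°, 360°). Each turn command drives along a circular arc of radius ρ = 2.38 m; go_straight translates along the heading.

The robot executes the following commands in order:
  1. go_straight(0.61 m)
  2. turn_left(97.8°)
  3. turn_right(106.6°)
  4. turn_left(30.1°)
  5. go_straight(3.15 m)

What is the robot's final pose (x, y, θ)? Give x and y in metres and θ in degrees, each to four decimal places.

(-13.4577, -4.3969, 252.3000°)

set_pose: (x, y, θ) = (-12.4300, 7.4500, 231.0000°), ρ = 2.38
go_straight(0.61): x += 0.61·cos θ, y += 0.61·sin θ → (-12.8139, 6.9759, 231.0000°)
turn_left(97.8°): centre at ρ to the left, rotate +97.8° → (-12.1972, 3.4424, 328.8000°)
turn_right(106.6°): centre at ρ to the right, rotate −106.6° → (-11.8314, -0.3565, 222.2000°)
turn_left(30.1°): centre at ρ to the left, rotate +30.1° → (-12.5000, -1.3960, 252.3000°)
go_straight(3.15): x += 3.15·cos θ, y += 3.15·sin θ → (-13.4577, -4.3969, 252.3000°)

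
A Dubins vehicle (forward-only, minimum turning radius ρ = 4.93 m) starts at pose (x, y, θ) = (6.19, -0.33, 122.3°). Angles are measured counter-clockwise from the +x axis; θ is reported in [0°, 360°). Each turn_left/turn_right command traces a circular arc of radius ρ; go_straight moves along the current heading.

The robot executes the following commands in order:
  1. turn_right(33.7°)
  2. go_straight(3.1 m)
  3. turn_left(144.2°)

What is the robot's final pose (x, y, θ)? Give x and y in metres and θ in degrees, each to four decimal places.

set_pose: (x, y, θ) = (6.1900, -0.3300, 122.3000°), ρ = 4.93
turn_right(33.7°): centre at ρ to the right, rotate −33.7° → (5.4286, 2.4248, 88.6000°)
go_straight(3.1): x += 3.1·cos θ, y += 3.1·sin θ → (5.5044, 5.5239, 88.6000°)
turn_left(144.2°): centre at ρ to the left, rotate +144.2° → (-3.3511, 8.6250, 232.8000°)

(-3.3511, 8.6250, 232.8000°)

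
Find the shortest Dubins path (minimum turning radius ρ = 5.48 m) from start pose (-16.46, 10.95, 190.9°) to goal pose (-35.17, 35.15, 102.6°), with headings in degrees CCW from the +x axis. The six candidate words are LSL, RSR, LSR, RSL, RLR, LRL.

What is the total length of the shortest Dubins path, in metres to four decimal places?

31.9506 m

Let ψ = atan2(Δy, Δx) = atan2(24.20, -18.71) = 127.7091° be the start→goal bearing.
Normalize: d = |goal − start| / ρ = 30.589281/5.48 = 5.581986, α = (θ_start − ψ) mod 360° = 63.1909° = 1.102890 rad, β = (θ_goal − ψ) mod 360° = 334.8909° = 5.844950 rad.
Common terms: sin α = 0.892514, cos α = 0.451019, sin β = -0.424343, cos β = 0.905502, cos(α−β) = 0.029666, d² = 31.158563. Work in radians in the unit-radius frame; every candidate has L = ρ·(t + p + q).
LSL: p² = 2 + d² − 2cos(α−β) + 2d(sin α − sin β) = 47.800585; p = √p² = 6.913797; φ = atan2(cos β − cos α, d + sin α − sin β) = 0.065783 rad; t = (φ − α) mod 2π = 5.246078 rad, q = (β − φ) mod 2π = 5.779166 rad → L = 5.48·(5.246078 + 6.913797 + 5.779166) = 5.48·17.939042 = 98.305948 m
RSR: p² = 2 + d² − 2cos(α−β) + 2d(sin β − sin α) = 18.397875; p = √p² = 4.289274; φ = atan2(cos α − cos β, d − sin α + sin β) = -0.106157 rad; t = (α − φ) mod 2π = 1.209047 rad, q = (φ − β) mod 2π = 0.332079 rad → L = 5.48·(1.209047 + 4.289274 + 0.332079) = 5.48·5.830400 = 31.950593 m
LSR: p² = d² − 2 + 2cos(α−β) + 2d(sin α + sin β) = 34.444552; p = √p² = 5.868948; φ = atan2(−cos α − cos β, d + sin α + sin β) − atan2(−2, p) = 0.107870 rad; t = (φ − α) mod 2π = 5.288165 rad, q = (φ − β) mod 2π = 0.546106 rad → L = 5.48·(5.288165 + 5.868948 + 0.546106) = 5.48·11.703219 = 64.133639 m
RSL: p² = d² − 2 + 2cos(α−β) − 2d(sin α + sin β) = 23.991238; p = √p² = 4.898085; φ = atan2(cos α + cos β, d − sin α − sin β) − atan2(2, p) = -0.128366 rad; t = (α − φ) mod 2π = 1.231256 rad, q = (β − φ) mod 2π = 5.973316 rad → L = 5.48·(1.231256 + 4.898085 + 5.973316) = 5.48·12.102657 = 66.322563 m
RLR: c = (6 − d² + 2cos(α−β) + 2d(sin α − sin β))/8 = -1.299734, |c| > 1 → infeasible
LRL: c = (6 − d² + 2cos(α−β) − 2d(sin α − sin β))/8 = -4.975073, |c| > 1 → infeasible
Shortest: RSR with L = 31.950593 m ≈ 31.9506 m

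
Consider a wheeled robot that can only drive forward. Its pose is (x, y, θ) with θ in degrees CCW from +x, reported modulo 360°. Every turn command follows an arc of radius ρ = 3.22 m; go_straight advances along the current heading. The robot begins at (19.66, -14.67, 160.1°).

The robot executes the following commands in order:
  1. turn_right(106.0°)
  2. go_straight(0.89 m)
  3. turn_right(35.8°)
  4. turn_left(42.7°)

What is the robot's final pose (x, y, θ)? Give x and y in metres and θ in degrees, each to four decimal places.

set_pose: (x, y, θ) = (19.6600, -14.6700, 160.1000°), ρ = 3.22
turn_right(106.0°): centre at ρ to the right, rotate −106.0° → (18.1477, -9.7542, 54.1000°)
go_straight(0.89): x += 0.89·cos θ, y += 0.89·sin θ → (18.6696, -9.0332, 54.1000°)
turn_right(35.8°): centre at ρ to the right, rotate −35.8° → (20.2668, -7.8642, 18.3000°)
turn_left(42.7°): centre at ρ to the left, rotate +42.7° → (22.0721, -6.3681, 61.0000°)

(22.0721, -6.3681, 61.0000°)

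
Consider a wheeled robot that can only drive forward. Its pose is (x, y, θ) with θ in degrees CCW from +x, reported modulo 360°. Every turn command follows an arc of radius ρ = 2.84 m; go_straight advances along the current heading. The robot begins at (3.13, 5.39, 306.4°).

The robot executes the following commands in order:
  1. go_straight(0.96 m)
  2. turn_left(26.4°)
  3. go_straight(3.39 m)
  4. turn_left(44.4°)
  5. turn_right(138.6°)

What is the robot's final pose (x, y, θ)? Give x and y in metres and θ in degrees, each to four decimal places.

(13.1044, -2.1526, 238.6000°)

set_pose: (x, y, θ) = (3.1300, 5.3900, 306.4000°), ρ = 2.84
go_straight(0.96): x += 0.96·cos θ, y += 0.96·sin θ → (3.6997, 4.6173, 306.4000°)
turn_left(26.4°): centre at ρ to the left, rotate +26.4° → (4.6874, 3.7767, 332.8000°)
go_straight(3.39): x += 3.39·cos θ, y += 3.39·sin θ → (7.7025, 2.2271, 332.8000°)
turn_left(44.4°): centre at ρ to the left, rotate +44.4° → (9.8405, 2.0401, 377.2000° ≡ 17.2000°)
turn_right(138.6°): centre at ρ to the right, rotate −138.6° → (13.1044, -2.1526, -121.4000° ≡ 238.6000°)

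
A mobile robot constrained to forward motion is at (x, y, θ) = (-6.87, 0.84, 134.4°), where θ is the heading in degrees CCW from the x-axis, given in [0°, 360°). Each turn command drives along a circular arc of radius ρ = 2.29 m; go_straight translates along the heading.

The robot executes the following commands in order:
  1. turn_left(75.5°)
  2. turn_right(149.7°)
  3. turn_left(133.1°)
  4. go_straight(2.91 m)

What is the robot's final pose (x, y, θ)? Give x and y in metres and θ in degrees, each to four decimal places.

(-18.1223, 7.0434, 193.3000°)

set_pose: (x, y, θ) = (-6.8700, 0.8400, 134.4000°), ρ = 2.29
turn_left(75.5°): centre at ρ to the left, rotate +75.5° → (-9.6477, 1.2230, 209.9000°)
turn_right(149.7°): centre at ρ to the right, rotate −149.7° → (-12.7764, 4.3462, 60.2000°)
turn_left(133.1°): centre at ρ to the left, rotate +133.1° → (-15.2904, 7.7129, 193.3000°)
go_straight(2.91): x += 2.91·cos θ, y += 2.91·sin θ → (-18.1223, 7.0434, 193.3000°)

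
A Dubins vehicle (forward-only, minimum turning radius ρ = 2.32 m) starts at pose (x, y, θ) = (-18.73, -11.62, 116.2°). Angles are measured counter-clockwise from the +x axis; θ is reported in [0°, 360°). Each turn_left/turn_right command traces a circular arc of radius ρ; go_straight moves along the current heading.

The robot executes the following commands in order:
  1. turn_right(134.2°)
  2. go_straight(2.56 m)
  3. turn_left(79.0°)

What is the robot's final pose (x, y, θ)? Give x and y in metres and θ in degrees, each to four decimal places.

set_pose: (x, y, θ) = (-18.7300, -11.6200, 116.2000°), ρ = 2.32
turn_right(134.2°): centre at ρ to the right, rotate −134.2° → (-15.9314, -8.3893, -18.0000° ≡ 342.0000°)
go_straight(2.56): x += 2.56·cos θ, y += 2.56·sin θ → (-13.4967, -9.1803, 342.0000°)
turn_left(79.0°): centre at ρ to the left, rotate +79.0° → (-10.7507, -8.0986, 421.0000° ≡ 61.0000°)

(-10.7507, -8.0986, 61.0000°)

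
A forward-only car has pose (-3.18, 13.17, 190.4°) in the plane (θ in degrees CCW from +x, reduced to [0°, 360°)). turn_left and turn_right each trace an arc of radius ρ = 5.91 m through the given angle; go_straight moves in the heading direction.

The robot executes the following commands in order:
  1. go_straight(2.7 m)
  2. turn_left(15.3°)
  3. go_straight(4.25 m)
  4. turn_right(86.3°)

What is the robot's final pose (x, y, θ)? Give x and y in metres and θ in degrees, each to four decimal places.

(-18.8731, 12.7761, 119.4000°)

set_pose: (x, y, θ) = (-3.1800, 13.1700, 190.4000°), ρ = 5.91
go_straight(2.7): x += 2.7·cos θ, y += 2.7·sin θ → (-5.8356, 12.6826, 190.4000°)
turn_left(15.3°): centre at ρ to the left, rotate +15.3° → (-7.3317, 12.1951, 205.7000°)
go_straight(4.25): x += 4.25·cos θ, y += 4.25·sin θ → (-11.1613, 10.3520, 205.7000°)
turn_right(86.3°): centre at ρ to the right, rotate −86.3° → (-18.8731, 12.7761, 119.4000°)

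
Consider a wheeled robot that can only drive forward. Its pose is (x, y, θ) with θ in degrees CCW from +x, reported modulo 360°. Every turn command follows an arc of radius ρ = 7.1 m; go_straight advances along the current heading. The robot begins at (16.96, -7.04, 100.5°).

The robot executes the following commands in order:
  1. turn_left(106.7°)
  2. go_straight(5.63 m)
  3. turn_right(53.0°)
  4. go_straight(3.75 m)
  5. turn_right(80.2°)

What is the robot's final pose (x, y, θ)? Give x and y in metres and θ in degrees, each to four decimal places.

(-11.7205, 5.3115, 74.0000°)

set_pose: (x, y, θ) = (16.9600, -7.0400, 100.5000°), ρ = 7.1
turn_left(106.7°): centre at ρ to the left, rotate +106.7° → (6.7335, -2.0190, 207.2000°)
go_straight(5.63): x += 5.63·cos θ, y += 5.63·sin θ → (1.7261, -4.5925, 207.2000°)
turn_right(53.0°): centre at ρ to the right, rotate −53.0° → (-4.6095, -4.6699, 154.2000°)
go_straight(3.75): x += 3.75·cos θ, y += 3.75·sin θ → (-7.9857, -3.0378, 154.2000°)
turn_right(80.2°): centre at ρ to the right, rotate −80.2° → (-11.7205, 5.3115, 74.0000°)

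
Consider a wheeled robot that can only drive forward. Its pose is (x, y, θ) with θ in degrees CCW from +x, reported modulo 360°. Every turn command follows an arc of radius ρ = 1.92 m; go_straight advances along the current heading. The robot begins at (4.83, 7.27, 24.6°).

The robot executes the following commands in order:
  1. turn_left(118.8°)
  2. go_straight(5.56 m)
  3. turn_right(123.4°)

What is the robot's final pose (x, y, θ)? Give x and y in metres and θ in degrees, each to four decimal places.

set_pose: (x, y, θ) = (4.8300, 7.2700, 24.6000°), ρ = 1.92
turn_left(118.8°): centre at ρ to the left, rotate +118.8° → (5.1755, 10.5571, 143.4000°)
go_straight(5.56): x += 5.56·cos θ, y += 5.56·sin θ → (0.7118, 13.8722, 143.4000°)
turn_right(123.4°): centre at ρ to the right, rotate −123.4° → (1.1999, 17.2178, 20.0000°)

(1.1999, 17.2178, 20.0000°)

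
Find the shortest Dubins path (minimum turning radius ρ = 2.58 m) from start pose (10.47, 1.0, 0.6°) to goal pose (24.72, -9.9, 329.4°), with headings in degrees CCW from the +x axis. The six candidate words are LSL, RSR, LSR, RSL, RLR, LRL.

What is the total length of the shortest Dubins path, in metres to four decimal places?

Let ψ = atan2(Δy, Δx) = atan2(-10.90, 14.25) = -37.4128° be the start→goal bearing.
Normalize: d = |goal − start| / ρ = 17.940805/2.58 = 6.953801, α = (θ_start − ψ) mod 360° = 38.0128° = 0.663449 rad, β = (θ_goal − ψ) mod 360° = 6.8128° = 0.118906 rad.
Common terms: sin α = 0.615838, cos α = 0.787873, sin β = 0.118626, cos β = 0.992939, cos(α−β) = 0.855364, d² = 48.355342. Work in radians in the unit-radius frame; every candidate has L = ρ·(t + p + q).
LSL: p² = 2 + d² − 2cos(α−β) + 2d(sin α − sin β) = 55.559635; p = √p² = 7.453834; φ = atan2(cos β − cos α, d + sin α − sin β) = 0.027515 rad; t = (φ − α) mod 2π = 5.647251 rad, q = (β − φ) mod 2π = 0.091391 rad → L = 2.58·(5.647251 + 7.453834 + 0.091391) = 2.58·13.192476 = 34.036588 m
RSR: p² = 2 + d² − 2cos(α−β) + 2d(sin β − sin α) = 41.729593; p = √p² = 6.459845; φ = atan2(cos α − cos β, d − sin α + sin β) = -0.031750 rad; t = (α − φ) mod 2π = 0.695199 rad, q = (φ − β) mod 2π = 6.132529 rad → L = 2.58·(0.695199 + 6.459845 + 6.132529) = 2.58·13.287573 = 34.281937 m
LSR: p² = d² − 2 + 2cos(α−β) + 2d(sin α + sin β) = 58.280701; p = √p² = 7.634180; φ = atan2(−cos α − cos β, d + sin α + sin β) − atan2(−2, p) = 0.028608 rad; t = (φ − α) mod 2π = 5.648345 rad, q = (φ − β) mod 2π = 6.192887 rad → L = 2.58·(5.648345 + 7.634180 + 6.192887) = 2.58·19.475412 = 50.246562 m
RSL: p² = d² − 2 + 2cos(α−β) − 2d(sin α + sin β) = 37.851440; p = √p² = 6.152352; φ = atan2(cos α + cos β, d − sin α − sin β) − atan2(2, p) = -0.035430 rad; t = (α − φ) mod 2π = 0.698879 rad, q = (β − φ) mod 2π = 0.154336 rad → L = 2.58·(0.698879 + 6.152352 + 0.154336) = 2.58·7.005568 = 18.074364 m
RLR: c = (6 − d² + 2cos(α−β) + 2d(sin α − sin β))/8 = -4.216199, |c| > 1 → infeasible
LRL: c = (6 − d² + 2cos(α−β) − 2d(sin α − sin β))/8 = -5.944954, |c| > 1 → infeasible
Shortest: RSL with L = 18.074364 m ≈ 18.0744 m

18.0744 m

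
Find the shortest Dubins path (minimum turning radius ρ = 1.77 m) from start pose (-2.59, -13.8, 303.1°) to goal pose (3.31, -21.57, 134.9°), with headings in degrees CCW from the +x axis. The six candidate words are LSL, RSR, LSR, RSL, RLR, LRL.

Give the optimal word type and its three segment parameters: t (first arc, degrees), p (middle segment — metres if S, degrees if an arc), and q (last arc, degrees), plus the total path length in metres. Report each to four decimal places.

Let ψ = atan2(Δy, Δx) = atan2(-7.77, 5.90) = -52.7895° be the start→goal bearing.
Normalize: d = |goal − start| / ρ = 9.756172/1.77 = 5.511962, α = (θ_start − ψ) mod 360° = 355.8895° = 6.211443 rad, β = (θ_goal − ψ) mod 360° = 187.6895° = 3.275799 rad.
Common terms: sin α = -0.071681, cos α = 0.997428, sin β = -0.133804, cos β = -0.991008, cos(α−β) = -0.978867, d² = 30.381723. Work in radians in the unit-radius frame; every candidate has L = ρ·(t + p + q).
LSL: p² = 2 + d² − 2cos(α−β) + 2d(sin α − sin β) = 35.024304; p = √p² = 5.918133; φ = atan2(cos β − cos α, d + sin α − sin β) = -0.342656 rad; t = (φ − α) mod 2π = 6.012271 rad, q = (β − φ) mod 2π = 3.618456 rad → L = 1.77·(6.012271 + 5.918133 + 3.618456) = 1.77·15.548860 = 27.521483 m
RSR: p² = 2 + d² − 2cos(α−β) + 2d(sin β − sin α) = 33.654612; p = √p² = 5.801259; φ = atan2(cos α − cos β, d − sin α + sin β) = 0.349853 rad; t = (α − φ) mod 2π = 5.861591 rad, q = (φ − β) mod 2π = 3.357238 rad → L = 1.77·(5.861591 + 5.801259 + 3.357238) = 1.77·15.020089 = 26.585557 m
LSR: p² = d² − 2 + 2cos(α−β) + 2d(sin α + sin β) = 24.158739; p = √p² = 4.915154; φ = atan2(−cos α − cos β, d + sin α + sin β) − atan2(−2, p) = 0.385235 rad; t = (φ − α) mod 2π = 0.456977 rad, q = (φ − β) mod 2π = 3.392621 rad → L = 1.77·(0.456977 + 4.915154 + 3.392621) = 1.77·8.764752 = 15.513611 m
RSL: p² = d² − 2 + 2cos(α−β) − 2d(sin α + sin β) = 28.689237; p = √p² = 5.356233; φ = atan2(cos α + cos β, d − sin α − sin β) − atan2(2, p) = -0.356241 rad; t = (α − φ) mod 2π = 0.284499 rad, q = (β − φ) mod 2π = 3.632041 rad → L = 1.77·(0.284499 + 5.356233 + 3.632041) = 1.77·9.272774 = 16.412809 m
RLR: c = (6 − d² + 2cos(α−β) + 2d(sin α − sin β))/8 = -3.206826, |c| > 1 → infeasible
LRL: c = (6 − d² + 2cos(α−β) − 2d(sin α − sin β))/8 = -3.378038, |c| > 1 → infeasible
Shortest: LSR with L = 15.513611 m ≈ 15.5136 m
Convert LSR to answer units (arcs ×180/π): t = 0.456977·180/π = 26.1828°, p = ρ·p = 1.77·4.915154 = 8.6998 m, q = 3.392621·180/π = 194.3828°, L = 15.5136 m.

LSR: t = 26.1828°, p = 8.6998 m, q = 194.3828°, L = 15.5136 m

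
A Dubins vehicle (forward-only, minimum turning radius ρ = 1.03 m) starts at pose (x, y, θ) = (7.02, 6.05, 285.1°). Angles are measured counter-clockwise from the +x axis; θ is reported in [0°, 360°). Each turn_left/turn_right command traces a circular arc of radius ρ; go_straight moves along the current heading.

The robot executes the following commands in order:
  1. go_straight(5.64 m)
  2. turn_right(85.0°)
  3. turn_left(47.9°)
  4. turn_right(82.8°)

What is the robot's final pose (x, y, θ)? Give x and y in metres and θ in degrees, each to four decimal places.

set_pose: (x, y, θ) = (7.0200, 6.0500, 285.1000°), ρ = 1.03
go_straight(5.64): x += 5.64·cos θ, y += 5.64·sin θ → (8.4892, 0.6047, 285.1000°)
turn_right(85.0°): centre at ρ to the right, rotate −85.0° → (7.8488, -0.6309, 200.1000°)
turn_left(47.9°): centre at ρ to the left, rotate +47.9° → (7.2477, -1.2123, 248.0000°)
turn_right(82.8°): centre at ρ to the right, rotate −82.8° → (6.0296, -1.8223, 165.2000°)

(6.0296, -1.8223, 165.2000°)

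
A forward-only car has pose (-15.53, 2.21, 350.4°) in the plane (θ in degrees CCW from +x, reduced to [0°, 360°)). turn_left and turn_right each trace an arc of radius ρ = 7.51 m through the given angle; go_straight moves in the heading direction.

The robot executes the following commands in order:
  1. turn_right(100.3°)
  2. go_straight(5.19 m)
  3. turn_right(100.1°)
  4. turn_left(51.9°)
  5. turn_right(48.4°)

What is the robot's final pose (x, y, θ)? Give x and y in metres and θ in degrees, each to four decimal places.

set_pose: (x, y, θ) = (-15.5300, 2.2100, 350.4000°), ρ = 7.51
turn_right(100.3°): centre at ρ to the right, rotate −100.3° → (-9.7209, -7.7511, 250.1000°)
go_straight(5.19): x += 5.19·cos θ, y += 5.19·sin θ → (-11.4874, -12.6312, 250.1000°)
turn_right(100.1°): centre at ρ to the right, rotate −100.1° → (-22.3040, -16.5788, 150.0000°)
turn_left(51.9°): centre at ρ to the left, rotate +51.9° → (-28.8601, -16.1146, 201.9000°)
turn_right(48.4°): centre at ρ to the right, rotate −48.4° → (-35.0122, -15.8675, 153.5000°)

(-35.0122, -15.8675, 153.5000°)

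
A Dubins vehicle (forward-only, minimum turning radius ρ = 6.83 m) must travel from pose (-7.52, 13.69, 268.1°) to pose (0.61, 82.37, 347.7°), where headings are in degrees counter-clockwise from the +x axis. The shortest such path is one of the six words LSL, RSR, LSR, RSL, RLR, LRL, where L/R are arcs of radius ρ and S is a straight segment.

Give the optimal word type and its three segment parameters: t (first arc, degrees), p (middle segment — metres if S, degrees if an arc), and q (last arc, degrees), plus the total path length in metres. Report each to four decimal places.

Let ψ = atan2(Δy, Δx) = atan2(68.68, 8.13) = 83.2490° be the start→goal bearing.
Normalize: d = |goal − start| / ρ = 69.159521/6.83 = 10.125845, α = (θ_start − ψ) mod 360° = 184.8510° = 3.226258 rad, β = (θ_goal − ψ) mod 360° = 264.4510° = 4.615540 rad.
Common terms: sin α = -0.084564, cos α = -0.996418, sin β = -0.995314, cos β = -0.096697, cos(α−β) = 0.180519, d² = 102.532735. Work in radians in the unit-radius frame; every candidate has L = ρ·(t + p + q).
LSL: p² = 2 + d² − 2cos(α−β) + 2d(sin α − sin β) = 122.615912; p = √p² = 11.073207; φ = atan2(cos β − cos α, d + sin α − sin β) = 0.081342 rad; t = (φ − α) mod 2π = 3.138269 rad, q = (β − φ) mod 2π = 4.534199 rad → L = 6.83·(3.138269 + 11.073207 + 4.534199) = 6.83·18.745674 = 128.032956 m
RSR: p² = 2 + d² − 2cos(α−β) + 2d(sin β − sin α) = 85.727482; p = √p² = 9.258914; φ = atan2(cos α − cos β, d − sin α + sin β) = -0.097327 rad; t = (α − φ) mod 2π = 3.323585 rad, q = (φ − β) mod 2π = 1.570318 rad → L = 6.83·(3.323585 + 9.258914 + 1.570318) = 6.83·14.152817 = 96.663739 m
LSR: p² = d² − 2 + 2cos(α−β) + 2d(sin α + sin β) = 79.024415; p = √p² = 8.889568; φ = atan2(−cos α − cos β, d + sin α + sin β) − atan2(−2, p) = 0.341555 rad; t = (φ − α) mod 2π = 3.398482 rad, q = (φ − β) mod 2π = 2.009200 rad → L = 6.83·(3.398482 + 8.889568 + 2.009200) = 6.83·14.297250 = 97.650219 m
RSL: p² = d² − 2 + 2cos(α−β) − 2d(sin α + sin β) = 122.763132; p = √p² = 11.079853; φ = atan2(cos α + cos β, d − sin α − sin β) − atan2(2, p) = -0.275827 rad; t = (α − φ) mod 2π = 3.502085 rad, q = (β − φ) mod 2π = 4.891367 rad → L = 6.83·(3.502085 + 11.079853 + 4.891367) = 6.83·19.473305 = 133.002671 m
RLR: c = (6 − d² + 2cos(α−β) + 2d(sin α − sin β))/8 = -9.715935, |c| > 1 → infeasible
LRL: c = (6 − d² + 2cos(α−β) − 2d(sin α − sin β))/8 = -14.326989, |c| > 1 → infeasible
Shortest: RSR with L = 96.663739 m ≈ 96.6637 m
Convert RSR to answer units (arcs ×180/π): t = 3.323585·180/π = 190.4274°, p = ρ·p = 6.83·9.258914 = 63.2384 m, q = 1.570318·180/π = 89.9726°, L = 96.6637 m.

RSR: t = 190.4274°, p = 63.2384 m, q = 89.9726°, L = 96.6637 m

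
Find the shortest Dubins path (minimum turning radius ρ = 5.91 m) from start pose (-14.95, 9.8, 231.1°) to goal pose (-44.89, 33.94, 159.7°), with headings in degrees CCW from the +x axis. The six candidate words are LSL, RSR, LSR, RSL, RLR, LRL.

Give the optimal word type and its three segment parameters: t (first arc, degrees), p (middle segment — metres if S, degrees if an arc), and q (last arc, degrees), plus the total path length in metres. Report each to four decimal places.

RSL: t = 101.9036°, p = 28.8468 m, q = 30.5036°, L = 42.5045 m

Let ψ = atan2(Δy, Δx) = atan2(24.14, -29.94) = 141.1215° be the start→goal bearing.
Normalize: d = |goal − start| / ρ = 38.459631/5.91 = 6.507552, α = (θ_start − ψ) mod 360° = 89.9785° = 1.570421 rad, β = (θ_goal − ψ) mod 360° = 18.5785° = 0.324256 rad.
Common terms: sin α = 1.000000, cos α = 0.000375, sin β = 0.318604, cos β = 0.947888, cos(α−β) = 0.318959, d² = 42.348230. Work in radians in the unit-radius frame; every candidate has L = ρ·(t + p + q).
LSL: p² = 2 + d² − 2cos(α−β) + 2d(sin α − sin β) = 52.578752; p = √p² = 7.251121; φ = atan2(cos β − cos α, d + sin α − sin β) = 0.131046 rad; t = (φ − α) mod 2π = 4.843810 rad, q = (β − φ) mod 2π = 0.193210 rad → L = 5.91·(4.843810 + 7.251121 + 0.193210) = 5.91·12.288141 = 72.622913 m
RSR: p² = 2 + d² − 2cos(α−β) + 2d(sin β − sin α) = 34.841870; p = √p² = 5.902700; φ = atan2(cos α − cos β, d − sin α + sin β) = -0.161219 rad; t = (α − φ) mod 2π = 1.731641 rad, q = (φ − β) mod 2π = 5.797710 rad → L = 5.91·(1.731641 + 5.902700 + 5.797710) = 5.91·13.432051 = 79.383419 m
LSR: p² = d² − 2 + 2cos(α−β) + 2d(sin α + sin β) = 58.147913; p = √p² = 7.625478; φ = atan2(−cos α − cos β, d + sin α + sin β) − atan2(−2, p) = 0.135923 rad; t = (φ − α) mod 2π = 4.848687 rad, q = (φ − β) mod 2π = 6.094852 rad → L = 5.91·(4.848687 + 7.625478 + 6.094852) = 5.91·18.569017 = 109.742892 m
RSL: p² = d² − 2 + 2cos(α−β) − 2d(sin α + sin β) = 23.824384; p = √p² = 4.881023; φ = atan2(cos α + cos β, d − sin α − sin β) − atan2(2, p) = -0.208131 rad; t = (α − φ) mod 2π = 1.778552 rad, q = (β − φ) mod 2π = 0.532387 rad → L = 5.91·(1.778552 + 4.881023 + 0.532387) = 5.91·7.191963 = 42.504500 m
RLR: c = (6 − d² + 2cos(α−β) + 2d(sin α − sin β))/8 = -3.355234, |c| > 1 → infeasible
LRL: c = (6 − d² + 2cos(α−β) − 2d(sin α − sin β))/8 = -5.572344, |c| > 1 → infeasible
Shortest: RSL with L = 42.504500 m ≈ 42.5045 m
Convert RSL to answer units (arcs ×180/π): t = 1.778552·180/π = 101.9036°, p = ρ·p = 5.91·4.881023 = 28.8468 m, q = 0.532387·180/π = 30.5036°, L = 42.5045 m.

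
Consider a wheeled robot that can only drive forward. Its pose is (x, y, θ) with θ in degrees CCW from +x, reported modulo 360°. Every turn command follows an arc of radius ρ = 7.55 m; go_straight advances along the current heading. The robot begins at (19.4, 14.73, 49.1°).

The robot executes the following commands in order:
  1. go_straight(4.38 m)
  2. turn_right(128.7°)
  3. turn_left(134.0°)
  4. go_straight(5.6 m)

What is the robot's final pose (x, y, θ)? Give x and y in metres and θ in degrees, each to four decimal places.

set_pose: (x, y, θ) = (19.4000, 14.7300, 49.1000°), ρ = 7.55
go_straight(4.38): x += 4.38·cos θ, y += 4.38·sin θ → (22.2678, 18.0406, 49.1000°)
turn_right(128.7°): centre at ρ to the right, rotate −128.7° → (35.4004, 14.4603, -79.6000° ≡ 280.4000°)
turn_left(134.0°): centre at ρ to the left, rotate +134.0° → (48.9653, 11.4282, 414.4000° ≡ 54.4000°)
go_straight(5.6): x += 5.6·cos θ, y += 5.6·sin θ → (52.2252, 15.9815, 54.4000°)

(52.2252, 15.9815, 54.4000°)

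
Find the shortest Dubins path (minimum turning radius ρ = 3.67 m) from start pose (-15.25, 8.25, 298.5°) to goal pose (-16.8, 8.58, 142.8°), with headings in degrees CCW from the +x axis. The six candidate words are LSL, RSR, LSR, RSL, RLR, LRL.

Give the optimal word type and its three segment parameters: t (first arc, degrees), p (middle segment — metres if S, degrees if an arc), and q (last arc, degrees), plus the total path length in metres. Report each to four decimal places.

Let ψ = atan2(Δy, Δx) = atan2(0.33, -1.55) = 167.9810° be the start→goal bearing.
Normalize: d = |goal − start| / ρ = 1.584740/3.67 = 0.431809, α = (θ_start − ψ) mod 360° = 130.5190° = 2.277986 rad, β = (θ_goal − ψ) mod 360° = 334.8190° = 5.843694 rad.
Common terms: sin α = 0.760191, cos α = -0.649700, sin β = -0.425479, cos β = 0.904968, cos(α−β) = -0.911403, d² = 0.186459. Work in radians in the unit-radius frame; every candidate has L = ρ·(t + p + q).
LSL: p² = 2 + d² − 2cos(α−β) + 2d(sin α − sin β) = 5.033232; p = √p² = 2.243487; φ = atan2(cos β − cos α, d + sin α − sin β) = 0.765600 rad; t = (φ − α) mod 2π = 4.770799 rad, q = (β − φ) mod 2π = 5.078094 rad → L = 3.67·(4.770799 + 2.243487 + 5.078094) = 3.67·12.092380 = 44.379033 m
RSR: p² = 2 + d² − 2cos(α−β) + 2d(sin β − sin α) = 2.985300; p = √p² = 1.727802; φ = atan2(cos α − cos β, d − sin α + sin β) = -2.022292 rad; t = (α − φ) mod 2π = 4.300278 rad, q = (φ − β) mod 2π = 4.700385 rad → L = 3.67·(4.300278 + 1.727802 + 4.700385) = 3.67·10.728465 = 39.373466 m
LSR: p² = d² − 2 + 2cos(α−β) + 2d(sin α + sin β) = -3.347285 < 0 → infeasible
RSL: p² = d² − 2 + 2cos(α−β) − 2d(sin α + sin β) = -3.925410 < 0 → infeasible
RLR: c = (6 − d² + 2cos(α−β) + 2d(sin α − sin β))/8 = 0.626838; p = 2π − arccos c = 5.389877 rad; φ = atan2(cos α − cos β, d − sin α + sin β) = -2.022292 rad; t = (α − φ + p/2) mod 2π = 0.712031 rad, q = (α − β − t + p) mod 2π = 1.112138 rad → L = 3.67·(0.712031 + 5.389877 + 1.112138) = 3.67·7.214046 = 26.475548 m
LRL: c = (6 − d² + 2cos(α−β) − 2d(sin α − sin β))/8 = 0.370846; p = 2π − arccos c = 5.092309 rad; φ = atan2(cos β − cos α, d + sin α − sin β) = 0.765600 rad; t = (φ − α + p/2) mod 2π = 1.033768 rad, q = (β − α − t + p) mod 2π = 1.341063 rad → L = 3.67·(1.033768 + 5.092309 + 1.341063) = 3.67·7.467140 = 27.404404 m
Shortest: RLR with L = 26.475548 m ≈ 26.4755 m
Convert RLR to answer units (arcs ×180/π): t = 0.712031·180/π = 40.7964°, p = 5.389877·180/π = 308.8172°, q = 1.112138·180/π = 63.7208°, L = 26.4755 m.

RLR: t = 40.7964°, p = 308.8172°, q = 63.7208°, L = 26.4755 m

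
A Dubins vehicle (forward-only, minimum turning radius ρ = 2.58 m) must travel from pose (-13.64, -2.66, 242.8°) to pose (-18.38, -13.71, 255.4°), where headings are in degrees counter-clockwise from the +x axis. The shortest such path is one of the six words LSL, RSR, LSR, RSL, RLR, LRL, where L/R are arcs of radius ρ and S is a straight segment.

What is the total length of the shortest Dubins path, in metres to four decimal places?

Let ψ = atan2(Δy, Δx) = atan2(-11.05, -4.74) = -113.2174° be the start→goal bearing.
Normalize: d = |goal − start| / ρ = 12.023731/2.58 = 4.660361, α = (θ_start − ψ) mod 360° = 356.0174° = 6.213675 rad, β = (θ_goal − ψ) mod 360° = 8.6174° = 0.150401 rad.
Common terms: sin α = -0.069454, cos α = 0.997585, sin β = 0.149835, cos β = 0.988711, cos(α−β) = 0.975917, d² = 21.718962. Work in radians in the unit-radius frame; every candidate has L = ρ·(t + p + q).
LSL: p² = 2 + d² − 2cos(α−β) + 2d(sin α − sin β) = 19.723196; p = √p² = 4.441080; φ = atan2(cos β − cos α, d + sin α − sin β) = -0.001998 rad; t = (φ − α) mod 2π = 0.067512 rad, q = (β − φ) mod 2π = 0.152400 rad → L = 2.58·(0.067512 + 4.441080 + 0.152400) = 2.58·4.660992 = 12.025359 m
RSR: p² = 2 + d² − 2cos(α−β) + 2d(sin β − sin α) = 23.811062; p = √p² = 4.879658; φ = atan2(cos α − cos β, d − sin α + sin β) = 0.001819 rad; t = (α − φ) mod 2π = 6.211857 rad, q = (φ − β) mod 2π = 6.134603 rad → L = 2.58·(6.211857 + 4.879658 + 6.134603) = 2.58·17.226117 = 44.443382 m
LSR: p² = d² − 2 + 2cos(α−β) + 2d(sin α + sin β) = 22.420002; p = √p² = 4.734976; φ = atan2(−cos α − cos β, d + sin α + sin β) − atan2(−2, p) = 0.002892 rad; t = (φ − α) mod 2π = 0.072403 rad, q = (φ − β) mod 2π = 6.135676 rad → L = 2.58·(0.072403 + 4.734976 + 6.135676) = 2.58·10.943055 = 28.233083 m
RSL: p² = d² − 2 + 2cos(α−β) − 2d(sin α + sin β) = 20.921589; p = √p² = 4.574012; φ = atan2(cos α + cos β, d − sin α − sin β) − atan2(2, p) = -0.002994 rad; t = (α − φ) mod 2π = 6.216669 rad, q = (β − φ) mod 2π = 0.153395 rad → L = 2.58·(6.216669 + 4.574012 + 0.153395) = 2.58·10.944077 = 28.235719 m
RLR: c = (6 − d² + 2cos(α−β) + 2d(sin α − sin β))/8 = -1.976383, |c| > 1 → infeasible
LRL: c = (6 − d² + 2cos(α−β) − 2d(sin α − sin β))/8 = -1.465399, |c| > 1 → infeasible
Shortest: LSL with L = 12.025359 m ≈ 12.0254 m

12.0254 m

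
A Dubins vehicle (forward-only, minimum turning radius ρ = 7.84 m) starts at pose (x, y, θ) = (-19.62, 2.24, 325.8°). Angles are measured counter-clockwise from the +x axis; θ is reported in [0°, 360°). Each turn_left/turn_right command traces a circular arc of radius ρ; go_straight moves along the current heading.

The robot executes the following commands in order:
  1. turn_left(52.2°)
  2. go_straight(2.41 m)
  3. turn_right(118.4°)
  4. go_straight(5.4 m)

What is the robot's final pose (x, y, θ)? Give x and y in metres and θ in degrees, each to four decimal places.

set_pose: (x, y, θ) = (-19.6200, 2.2400, 325.8000°), ρ = 7.84
turn_left(52.2°): centre at ρ to the left, rotate +52.2° → (-12.7906, 1.2680, 378.0000° ≡ 18.0000°)
go_straight(2.41): x += 2.41·cos θ, y += 2.41·sin θ → (-10.4985, 2.0128, 18.0000°)
turn_right(118.4°): centre at ρ to the right, rotate −118.4° → (-0.3646, -6.8588, -100.4000° ≡ 259.6000°)
go_straight(5.4): x += 5.4·cos θ, y += 5.4·sin θ → (-1.3394, -12.1701, 259.6000°)

(-1.3394, -12.1701, 259.6000°)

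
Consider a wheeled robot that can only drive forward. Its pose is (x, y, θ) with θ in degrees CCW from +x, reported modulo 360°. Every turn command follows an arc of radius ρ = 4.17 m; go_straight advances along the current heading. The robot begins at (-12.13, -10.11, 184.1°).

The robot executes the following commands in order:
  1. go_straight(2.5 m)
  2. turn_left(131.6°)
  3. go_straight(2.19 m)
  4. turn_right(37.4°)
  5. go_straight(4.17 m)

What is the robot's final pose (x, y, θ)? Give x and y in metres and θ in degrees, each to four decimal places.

(-13.8546, -25.4708, 278.3000°)

set_pose: (x, y, θ) = (-12.1300, -10.1100, 184.1000°), ρ = 4.17
go_straight(2.5): x += 2.5·cos θ, y += 2.5·sin θ → (-14.6236, -10.2887, 184.1000°)
turn_left(131.6°): centre at ρ to the left, rotate +131.6° → (-17.2378, -17.4325, 315.7000°)
go_straight(2.19): x += 2.19·cos θ, y += 2.19·sin θ → (-15.6705, -18.9620, 315.7000°)
turn_right(37.4°): centre at ρ to the right, rotate −37.4° → (-14.4566, -21.3445, 278.3000°)
go_straight(4.17): x += 4.17·cos θ, y += 4.17·sin θ → (-13.8546, -25.4708, 278.3000°)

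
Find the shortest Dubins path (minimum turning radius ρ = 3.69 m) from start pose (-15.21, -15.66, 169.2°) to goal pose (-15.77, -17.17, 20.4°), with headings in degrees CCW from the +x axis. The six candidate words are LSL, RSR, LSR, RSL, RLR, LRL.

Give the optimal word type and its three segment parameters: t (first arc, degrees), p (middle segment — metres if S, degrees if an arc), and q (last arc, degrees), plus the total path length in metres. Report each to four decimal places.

Let ψ = atan2(Δy, Δx) = atan2(-1.51, -0.56) = -110.3478° be the start→goal bearing.
Normalize: d = |goal − start| / ρ = 1.610497/3.69 = 0.436449, α = (θ_start − ψ) mod 360° = 279.5478° = 4.879030 rad, β = (θ_goal − ψ) mod 360° = 130.7478° = 2.281980 rad.
Common terms: sin α = -0.986147, cos α = 0.165871, sin β = 0.757589, cos β = -0.652731, cos(α−β) = -0.855364, d² = 0.190488. Work in radians in the unit-radius frame; every candidate has L = ρ·(t + p + q).
LSL: p² = 2 + d² − 2cos(α−β) + 2d(sin α − sin β) = 2.379112; p = √p² = 1.542437; φ = atan2(cos β − cos α, d + sin α − sin β) = -2.582143 rad; t = (φ − α) mod 2π = 5.105198 rad, q = (β − φ) mod 2π = 4.864123 rad → L = 3.69·(5.105198 + 1.542437 + 4.864123) = 3.69·11.511758 = 42.478386 m
RSR: p² = 2 + d² − 2cos(α−β) + 2d(sin β − sin α) = 5.423321; p = √p² = 2.328802; φ = atan2(cos α − cos β, d − sin α + sin β) = 0.359186 rad; t = (α − φ) mod 2π = 4.519844 rad, q = (φ − β) mod 2π = 4.360391 rad → L = 3.69·(4.519844 + 2.328802 + 4.360391) = 3.69·11.209038 = 41.361349 m
LSR: p² = d² − 2 + 2cos(α−β) + 2d(sin α + sin β) = -3.719749 < 0 → infeasible
RSL: p² = d² − 2 + 2cos(α−β) − 2d(sin α + sin β) = -3.320733 < 0 → infeasible
RLR: c = (6 − d² + 2cos(α−β) + 2d(sin α − sin β))/8 = 0.322085; p = 2π − arccos c = 5.040320 rad; φ = atan2(cos α − cos β, d − sin α + sin β) = 0.359186 rad; t = (α − φ + p/2) mod 2π = 0.756819 rad, q = (α − β − t + p) mod 2π = 0.597365 rad → L = 3.69·(0.756819 + 5.040320 + 0.597365) = 3.69·6.394504 = 23.595721 m
LRL: c = (6 − d² + 2cos(α−β) − 2d(sin α − sin β))/8 = 0.702611; p = 2π − arccos c = 5.491449 rad; φ = atan2(cos β − cos α, d + sin α − sin β) = -2.582143 rad; t = (φ − α + p/2) mod 2π = 1.567737 rad, q = (β − α − t + p) mod 2π = 1.326662 rad → L = 3.69·(1.567737 + 5.491449 + 1.326662) = 3.69·8.385849 = 30.943781 m
Shortest: RLR with L = 23.595721 m ≈ 23.5957 m
Convert RLR to answer units (arcs ×180/π): t = 0.756819·180/π = 43.3625°, p = 5.040320·180/π = 288.7891°, q = 0.597365·180/π = 34.2265°, L = 23.5957 m.

RLR: t = 43.3625°, p = 288.7891°, q = 34.2265°, L = 23.5957 m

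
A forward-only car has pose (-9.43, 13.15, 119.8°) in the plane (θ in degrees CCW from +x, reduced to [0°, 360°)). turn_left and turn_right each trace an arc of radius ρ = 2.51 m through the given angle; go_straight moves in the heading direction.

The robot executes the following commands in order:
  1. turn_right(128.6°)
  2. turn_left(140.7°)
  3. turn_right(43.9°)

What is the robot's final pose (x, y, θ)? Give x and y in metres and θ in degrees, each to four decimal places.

set_pose: (x, y, θ) = (-9.4300, 13.1500, 119.8000°), ρ = 2.51
turn_right(128.6°): centre at ρ to the right, rotate −128.6° → (-6.8679, 16.8779, -8.8000° ≡ 351.2000°)
turn_left(140.7°): centre at ρ to the left, rotate +140.7° → (-4.6157, 21.0346, 491.9000° ≡ 131.9000°)
turn_right(43.9°): centre at ρ to the right, rotate −43.9° → (-5.2559, 22.7984, 88.0000°)

(-5.2559, 22.7984, 88.0000°)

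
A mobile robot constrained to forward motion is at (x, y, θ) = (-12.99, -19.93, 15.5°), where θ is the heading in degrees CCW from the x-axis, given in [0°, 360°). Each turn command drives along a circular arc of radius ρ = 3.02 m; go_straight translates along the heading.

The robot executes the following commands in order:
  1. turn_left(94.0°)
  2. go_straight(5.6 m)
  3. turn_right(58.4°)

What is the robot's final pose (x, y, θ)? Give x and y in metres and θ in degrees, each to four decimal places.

(-12.3231, -7.8284, 51.1000°)

set_pose: (x, y, θ) = (-12.9900, -19.9300, 15.5000°), ρ = 3.02
turn_left(94.0°): centre at ρ to the left, rotate +94.0° → (-10.9503, -16.0117, 109.5000°)
go_straight(5.6): x += 5.6·cos θ, y += 5.6·sin θ → (-12.8196, -10.7329, 109.5000°)
turn_right(58.4°): centre at ρ to the right, rotate −58.4° → (-12.3231, -7.8284, 51.1000°)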